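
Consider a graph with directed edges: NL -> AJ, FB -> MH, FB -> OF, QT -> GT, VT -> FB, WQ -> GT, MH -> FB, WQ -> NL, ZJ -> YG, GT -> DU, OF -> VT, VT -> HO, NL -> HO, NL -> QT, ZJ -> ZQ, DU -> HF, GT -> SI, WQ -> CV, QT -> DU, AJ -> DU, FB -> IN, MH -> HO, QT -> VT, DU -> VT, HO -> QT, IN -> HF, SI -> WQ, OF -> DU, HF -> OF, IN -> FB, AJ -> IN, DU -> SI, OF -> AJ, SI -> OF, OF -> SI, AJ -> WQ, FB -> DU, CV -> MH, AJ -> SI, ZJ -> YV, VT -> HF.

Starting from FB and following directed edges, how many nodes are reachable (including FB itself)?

BFS from FB visits: FB, OF, MH, IN, DU, VT, SI, AJ, HO, HF, WQ, QT, NL, GT, CV
Reachable nodes: 15 of 19 total.

15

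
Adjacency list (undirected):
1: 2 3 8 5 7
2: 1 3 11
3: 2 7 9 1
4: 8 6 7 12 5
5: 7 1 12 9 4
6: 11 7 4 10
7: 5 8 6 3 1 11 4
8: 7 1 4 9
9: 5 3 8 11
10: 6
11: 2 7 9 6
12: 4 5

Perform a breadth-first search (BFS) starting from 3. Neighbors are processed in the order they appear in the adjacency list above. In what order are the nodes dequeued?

3 -> 2 -> 7 -> 9 -> 1 -> 11 -> 5 -> 8 -> 6 -> 4 -> 12 -> 10

Visit 3; enqueue 2, 7, 9, 1 → queue [2, 7, 9, 1]
Visit 2; enqueue 11 → queue [7, 9, 1, 11]
Visit 7; enqueue 5, 8, 6, 4 → queue [9, 1, 11, 5, 8, 6, 4]
Visit 9 → queue [1, 11, 5, 8, 6, 4]
Visit 1 → queue [11, 5, 8, 6, 4]
Visit 11 → queue [5, 8, 6, 4]
Visit 5; enqueue 12 → queue [8, 6, 4, 12]
Visit 8 → queue [6, 4, 12]
Visit 6; enqueue 10 → queue [4, 12, 10]
Visit 4 → queue [12, 10]
Visit 12 → queue [10]
Visit 10 → queue []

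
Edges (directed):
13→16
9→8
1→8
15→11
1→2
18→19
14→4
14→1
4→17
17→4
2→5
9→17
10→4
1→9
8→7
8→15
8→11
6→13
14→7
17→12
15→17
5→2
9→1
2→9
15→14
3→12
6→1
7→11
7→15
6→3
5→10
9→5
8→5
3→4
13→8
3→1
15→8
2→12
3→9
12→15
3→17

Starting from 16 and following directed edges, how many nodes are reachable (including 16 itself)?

1

BFS from 16 visits: 16
Reachable nodes: 1 of 19 total.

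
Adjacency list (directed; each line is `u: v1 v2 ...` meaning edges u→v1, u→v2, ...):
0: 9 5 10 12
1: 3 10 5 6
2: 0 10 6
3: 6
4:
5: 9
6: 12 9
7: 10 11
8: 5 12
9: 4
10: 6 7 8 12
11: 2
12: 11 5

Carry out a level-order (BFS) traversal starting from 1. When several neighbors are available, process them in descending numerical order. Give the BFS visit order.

1, 10, 6, 5, 3, 12, 8, 7, 9, 11, 4, 2, 0

Visit 1; enqueue 10, 6, 5, 3 → queue [10, 6, 5, 3]
Visit 10; enqueue 12, 8, 7 → queue [6, 5, 3, 12, 8, 7]
Visit 6; enqueue 9 → queue [5, 3, 12, 8, 7, 9]
Visit 5 → queue [3, 12, 8, 7, 9]
Visit 3 → queue [12, 8, 7, 9]
Visit 12; enqueue 11 → queue [8, 7, 9, 11]
Visit 8 → queue [7, 9, 11]
Visit 7 → queue [9, 11]
Visit 9; enqueue 4 → queue [11, 4]
Visit 11; enqueue 2 → queue [4, 2]
Visit 4 → queue [2]
Visit 2; enqueue 0 → queue [0]
Visit 0 → queue []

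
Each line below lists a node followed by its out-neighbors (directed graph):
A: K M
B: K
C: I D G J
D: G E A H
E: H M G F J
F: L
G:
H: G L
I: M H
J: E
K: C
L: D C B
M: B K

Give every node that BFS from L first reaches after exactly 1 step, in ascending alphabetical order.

B, C, D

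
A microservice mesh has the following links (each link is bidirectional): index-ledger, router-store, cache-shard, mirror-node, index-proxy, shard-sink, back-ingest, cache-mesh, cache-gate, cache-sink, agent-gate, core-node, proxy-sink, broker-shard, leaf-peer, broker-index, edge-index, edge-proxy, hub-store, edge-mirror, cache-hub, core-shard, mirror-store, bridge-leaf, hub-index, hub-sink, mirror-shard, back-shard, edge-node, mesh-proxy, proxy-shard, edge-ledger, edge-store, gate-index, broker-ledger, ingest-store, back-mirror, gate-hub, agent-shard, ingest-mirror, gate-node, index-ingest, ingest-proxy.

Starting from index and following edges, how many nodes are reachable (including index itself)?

BFS from index visits: index, broker, edge, gate, hub, ingest, ledger, proxy, shard, mirror, node, store, agent, cache, sink, back, mesh, core, router
Reachable nodes: 19 of 22 total.

19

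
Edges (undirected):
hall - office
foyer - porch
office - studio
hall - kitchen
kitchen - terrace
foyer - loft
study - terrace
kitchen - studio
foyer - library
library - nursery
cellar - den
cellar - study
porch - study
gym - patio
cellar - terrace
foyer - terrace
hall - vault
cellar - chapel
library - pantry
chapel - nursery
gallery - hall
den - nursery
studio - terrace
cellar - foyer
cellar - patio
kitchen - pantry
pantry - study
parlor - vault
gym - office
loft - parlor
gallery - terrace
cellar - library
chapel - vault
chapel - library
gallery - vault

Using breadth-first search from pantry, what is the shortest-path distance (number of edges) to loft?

Level 0: pantry
Level 1: kitchen, library, study
Level 2: cellar, chapel, foyer, hall, nursery, porch, studio, terrace
Level 3: den, gallery, loft, office, patio, vault
Level 4: gym, parlor
loft first appears at level 3.

3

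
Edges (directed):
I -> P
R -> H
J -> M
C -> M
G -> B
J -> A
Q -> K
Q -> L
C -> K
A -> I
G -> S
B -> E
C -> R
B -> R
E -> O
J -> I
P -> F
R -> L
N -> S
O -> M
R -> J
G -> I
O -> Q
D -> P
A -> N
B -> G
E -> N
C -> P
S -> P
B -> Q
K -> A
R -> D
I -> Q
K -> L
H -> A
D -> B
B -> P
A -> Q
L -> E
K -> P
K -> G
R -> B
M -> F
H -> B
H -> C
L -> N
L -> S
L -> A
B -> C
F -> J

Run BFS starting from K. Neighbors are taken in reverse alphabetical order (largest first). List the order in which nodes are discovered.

Visit K; enqueue P, L, G, A → queue [P, L, G, A]
Visit P; enqueue F → queue [L, G, A, F]
Visit L; enqueue S, N, E → queue [G, A, F, S, N, E]
Visit G; enqueue I, B → queue [A, F, S, N, E, I, B]
Visit A; enqueue Q → queue [F, S, N, E, I, B, Q]
Visit F; enqueue J → queue [S, N, E, I, B, Q, J]
Visit S → queue [N, E, I, B, Q, J]
Visit N → queue [E, I, B, Q, J]
Visit E; enqueue O → queue [I, B, Q, J, O]
Visit I → queue [B, Q, J, O]
Visit B; enqueue R, C → queue [Q, J, O, R, C]
Visit Q → queue [J, O, R, C]
Visit J; enqueue M → queue [O, R, C, M]
Visit O → queue [R, C, M]
Visit R; enqueue H, D → queue [C, M, H, D]
Visit C → queue [M, H, D]
Visit M → queue [H, D]
Visit H → queue [D]
Visit D → queue []

K -> P -> L -> G -> A -> F -> S -> N -> E -> I -> B -> Q -> J -> O -> R -> C -> M -> H -> D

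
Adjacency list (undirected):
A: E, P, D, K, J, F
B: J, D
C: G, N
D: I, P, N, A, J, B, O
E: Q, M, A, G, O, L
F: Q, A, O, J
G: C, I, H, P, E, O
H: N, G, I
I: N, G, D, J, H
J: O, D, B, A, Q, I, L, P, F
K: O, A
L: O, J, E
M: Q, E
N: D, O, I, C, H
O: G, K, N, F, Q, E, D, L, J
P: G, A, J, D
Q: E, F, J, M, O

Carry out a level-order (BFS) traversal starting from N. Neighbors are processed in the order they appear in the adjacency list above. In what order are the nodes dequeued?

N → D → O → I → C → H → P → A → J → B → G → K → F → Q → E → L → M

Visit N; enqueue D, O, I, C, H → queue [D, O, I, C, H]
Visit D; enqueue P, A, J, B → queue [O, I, C, H, P, A, J, B]
Visit O; enqueue G, K, F, Q, E, L → queue [I, C, H, P, A, J, B, G, K, F, Q, E, L]
Visit I → queue [C, H, P, A, J, B, G, K, F, Q, E, L]
Visit C → queue [H, P, A, J, B, G, K, F, Q, E, L]
Visit H → queue [P, A, J, B, G, K, F, Q, E, L]
Visit P → queue [A, J, B, G, K, F, Q, E, L]
Visit A → queue [J, B, G, K, F, Q, E, L]
Visit J → queue [B, G, K, F, Q, E, L]
Visit B → queue [G, K, F, Q, E, L]
Visit G → queue [K, F, Q, E, L]
Visit K → queue [F, Q, E, L]
Visit F → queue [Q, E, L]
Visit Q; enqueue M → queue [E, L, M]
Visit E → queue [L, M]
Visit L → queue [M]
Visit M → queue []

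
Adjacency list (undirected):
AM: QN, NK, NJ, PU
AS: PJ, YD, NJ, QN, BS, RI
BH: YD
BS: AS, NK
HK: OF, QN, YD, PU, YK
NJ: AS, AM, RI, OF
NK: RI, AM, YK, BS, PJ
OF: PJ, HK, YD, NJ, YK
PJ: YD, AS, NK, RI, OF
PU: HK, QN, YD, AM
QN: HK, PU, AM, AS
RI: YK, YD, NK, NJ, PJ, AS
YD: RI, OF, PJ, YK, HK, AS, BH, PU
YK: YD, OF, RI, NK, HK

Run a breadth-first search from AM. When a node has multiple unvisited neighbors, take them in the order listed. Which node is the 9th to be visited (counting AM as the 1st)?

Visit AM; enqueue QN, NK, NJ, PU → queue [QN, NK, NJ, PU]
Visit QN; enqueue HK, AS → queue [NK, NJ, PU, HK, AS]
Visit NK; enqueue RI, YK, BS, PJ → queue [NJ, PU, HK, AS, RI, YK, BS, PJ]
Visit NJ; enqueue OF → queue [PU, HK, AS, RI, YK, BS, PJ, OF]
Visit PU; enqueue YD → queue [HK, AS, RI, YK, BS, PJ, OF, YD]
Visit HK → queue [AS, RI, YK, BS, PJ, OF, YD]
Visit AS → queue [RI, YK, BS, PJ, OF, YD]
Visit RI → queue [YK, BS, PJ, OF, YD]
Visit YK → queue [BS, PJ, OF, YD]
Visit BS → queue [PJ, OF, YD]
Visit PJ → queue [OF, YD]
Visit OF → queue [YD]
Visit YD; enqueue BH → queue [BH]
Visit BH → queue []

Visit order: AM, QN, NK, NJ, PU, HK, AS, RI, YK, BS, PJ, OF, YD, BH

YK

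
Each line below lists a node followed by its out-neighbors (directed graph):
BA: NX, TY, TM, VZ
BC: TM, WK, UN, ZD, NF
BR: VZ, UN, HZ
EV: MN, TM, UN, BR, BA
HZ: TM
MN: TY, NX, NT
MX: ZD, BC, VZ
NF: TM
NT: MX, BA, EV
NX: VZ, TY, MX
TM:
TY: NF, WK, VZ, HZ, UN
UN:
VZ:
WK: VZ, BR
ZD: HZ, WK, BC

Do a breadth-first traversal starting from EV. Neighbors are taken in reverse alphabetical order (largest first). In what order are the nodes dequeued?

EV, UN, TM, MN, BR, BA, TY, NX, NT, VZ, HZ, WK, NF, MX, ZD, BC

Visit EV; enqueue UN, TM, MN, BR, BA → queue [UN, TM, MN, BR, BA]
Visit UN → queue [TM, MN, BR, BA]
Visit TM → queue [MN, BR, BA]
Visit MN; enqueue TY, NX, NT → queue [BR, BA, TY, NX, NT]
Visit BR; enqueue VZ, HZ → queue [BA, TY, NX, NT, VZ, HZ]
Visit BA → queue [TY, NX, NT, VZ, HZ]
Visit TY; enqueue WK, NF → queue [NX, NT, VZ, HZ, WK, NF]
Visit NX; enqueue MX → queue [NT, VZ, HZ, WK, NF, MX]
Visit NT → queue [VZ, HZ, WK, NF, MX]
Visit VZ → queue [HZ, WK, NF, MX]
Visit HZ → queue [WK, NF, MX]
Visit WK → queue [NF, MX]
Visit NF → queue [MX]
Visit MX; enqueue ZD, BC → queue [ZD, BC]
Visit ZD → queue [BC]
Visit BC → queue []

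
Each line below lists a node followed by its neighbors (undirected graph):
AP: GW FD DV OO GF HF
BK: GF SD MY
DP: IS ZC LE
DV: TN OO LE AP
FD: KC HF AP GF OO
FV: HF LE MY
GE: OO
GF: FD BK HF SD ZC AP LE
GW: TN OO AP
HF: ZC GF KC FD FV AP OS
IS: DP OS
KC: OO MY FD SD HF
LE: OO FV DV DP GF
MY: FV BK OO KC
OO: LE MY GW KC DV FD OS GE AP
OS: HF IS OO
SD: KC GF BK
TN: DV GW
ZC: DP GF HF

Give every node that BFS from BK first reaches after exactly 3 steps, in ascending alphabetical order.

DP, DV, GE, GW, OS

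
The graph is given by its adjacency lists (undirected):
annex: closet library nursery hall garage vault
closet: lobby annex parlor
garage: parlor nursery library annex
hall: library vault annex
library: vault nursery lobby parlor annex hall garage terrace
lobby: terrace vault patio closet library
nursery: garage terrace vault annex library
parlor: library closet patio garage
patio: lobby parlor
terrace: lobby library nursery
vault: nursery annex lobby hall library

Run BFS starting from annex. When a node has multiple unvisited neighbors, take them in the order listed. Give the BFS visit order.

annex → closet → library → nursery → hall → garage → vault → lobby → parlor → terrace → patio

Visit annex; enqueue closet, library, nursery, hall, garage, vault → queue [closet, library, nursery, hall, garage, vault]
Visit closet; enqueue lobby, parlor → queue [library, nursery, hall, garage, vault, lobby, parlor]
Visit library; enqueue terrace → queue [nursery, hall, garage, vault, lobby, parlor, terrace]
Visit nursery → queue [hall, garage, vault, lobby, parlor, terrace]
Visit hall → queue [garage, vault, lobby, parlor, terrace]
Visit garage → queue [vault, lobby, parlor, terrace]
Visit vault → queue [lobby, parlor, terrace]
Visit lobby; enqueue patio → queue [parlor, terrace, patio]
Visit parlor → queue [terrace, patio]
Visit terrace → queue [patio]
Visit patio → queue []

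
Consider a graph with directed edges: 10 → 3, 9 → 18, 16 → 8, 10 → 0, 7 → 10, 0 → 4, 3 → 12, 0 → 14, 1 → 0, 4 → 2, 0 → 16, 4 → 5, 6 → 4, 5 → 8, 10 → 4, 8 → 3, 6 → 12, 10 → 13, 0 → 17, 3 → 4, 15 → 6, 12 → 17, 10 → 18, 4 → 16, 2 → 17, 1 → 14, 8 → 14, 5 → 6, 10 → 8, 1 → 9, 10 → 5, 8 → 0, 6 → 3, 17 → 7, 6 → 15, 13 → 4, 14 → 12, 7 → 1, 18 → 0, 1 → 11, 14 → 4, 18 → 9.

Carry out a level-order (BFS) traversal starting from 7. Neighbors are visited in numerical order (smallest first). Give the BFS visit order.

7, 1, 10, 0, 9, 11, 14, 3, 4, 5, 8, 13, 18, 16, 17, 12, 2, 6, 15

Visit 7; enqueue 1, 10 → queue [1, 10]
Visit 1; enqueue 0, 9, 11, 14 → queue [10, 0, 9, 11, 14]
Visit 10; enqueue 3, 4, 5, 8, 13, 18 → queue [0, 9, 11, 14, 3, 4, 5, 8, 13, 18]
Visit 0; enqueue 16, 17 → queue [9, 11, 14, 3, 4, 5, 8, 13, 18, 16, 17]
Visit 9 → queue [11, 14, 3, 4, 5, 8, 13, 18, 16, 17]
Visit 11 → queue [14, 3, 4, 5, 8, 13, 18, 16, 17]
Visit 14; enqueue 12 → queue [3, 4, 5, 8, 13, 18, 16, 17, 12]
Visit 3 → queue [4, 5, 8, 13, 18, 16, 17, 12]
Visit 4; enqueue 2 → queue [5, 8, 13, 18, 16, 17, 12, 2]
Visit 5; enqueue 6 → queue [8, 13, 18, 16, 17, 12, 2, 6]
Visit 8 → queue [13, 18, 16, 17, 12, 2, 6]
Visit 13 → queue [18, 16, 17, 12, 2, 6]
Visit 18 → queue [16, 17, 12, 2, 6]
Visit 16 → queue [17, 12, 2, 6]
Visit 17 → queue [12, 2, 6]
Visit 12 → queue [2, 6]
Visit 2 → queue [6]
Visit 6; enqueue 15 → queue [15]
Visit 15 → queue []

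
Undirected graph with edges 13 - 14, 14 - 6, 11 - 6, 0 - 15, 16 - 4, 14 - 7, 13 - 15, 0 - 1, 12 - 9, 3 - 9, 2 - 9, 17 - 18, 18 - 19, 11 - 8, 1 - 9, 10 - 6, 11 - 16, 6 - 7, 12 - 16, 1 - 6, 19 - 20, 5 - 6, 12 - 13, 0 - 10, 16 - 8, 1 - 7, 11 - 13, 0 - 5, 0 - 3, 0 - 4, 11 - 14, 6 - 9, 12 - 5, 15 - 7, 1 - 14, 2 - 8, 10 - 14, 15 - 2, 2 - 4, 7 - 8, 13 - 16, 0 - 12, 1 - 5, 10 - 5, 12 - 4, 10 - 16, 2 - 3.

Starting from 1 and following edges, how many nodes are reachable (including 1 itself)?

17

BFS from 1 visits: 1, 0, 5, 6, 7, 9, 14, 3, 4, 10, 12, 15, 11, 8, 2, 13, 16
Reachable nodes: 17 of 21 total.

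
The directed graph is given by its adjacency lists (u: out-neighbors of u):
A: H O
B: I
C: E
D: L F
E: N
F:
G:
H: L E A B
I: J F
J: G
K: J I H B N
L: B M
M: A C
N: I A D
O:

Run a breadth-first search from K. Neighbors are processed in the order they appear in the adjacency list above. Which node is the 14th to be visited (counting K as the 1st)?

Visit K; enqueue J, I, H, B, N → queue [J, I, H, B, N]
Visit J; enqueue G → queue [I, H, B, N, G]
Visit I; enqueue F → queue [H, B, N, G, F]
Visit H; enqueue L, E, A → queue [B, N, G, F, L, E, A]
Visit B → queue [N, G, F, L, E, A]
Visit N; enqueue D → queue [G, F, L, E, A, D]
Visit G → queue [F, L, E, A, D]
Visit F → queue [L, E, A, D]
Visit L; enqueue M → queue [E, A, D, M]
Visit E → queue [A, D, M]
Visit A; enqueue O → queue [D, M, O]
Visit D → queue [M, O]
Visit M; enqueue C → queue [O, C]
Visit O → queue [C]
Visit C → queue []

Visit order: K, J, I, H, B, N, G, F, L, E, A, D, M, O, C

O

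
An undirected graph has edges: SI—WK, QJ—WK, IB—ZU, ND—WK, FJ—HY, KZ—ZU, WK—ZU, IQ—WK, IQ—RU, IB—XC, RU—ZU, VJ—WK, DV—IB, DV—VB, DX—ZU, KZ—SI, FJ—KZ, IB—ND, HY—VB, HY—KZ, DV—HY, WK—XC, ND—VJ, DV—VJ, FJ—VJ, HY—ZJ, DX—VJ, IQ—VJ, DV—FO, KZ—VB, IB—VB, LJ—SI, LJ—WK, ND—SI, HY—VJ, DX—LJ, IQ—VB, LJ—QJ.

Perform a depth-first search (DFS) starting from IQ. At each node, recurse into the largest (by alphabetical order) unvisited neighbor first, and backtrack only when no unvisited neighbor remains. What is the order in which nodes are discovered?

IQ, WK, ZU, RU, KZ, VB, IB, XC, ND, VJ, HY, ZJ, FJ, DV, FO, DX, LJ, SI, QJ

Visit IQ
IQ → WK
WK → ZU
ZU → RU
ZU → KZ
KZ → VB
VB → IB
IB → XC
IB → ND
ND → VJ
VJ → HY
HY → ZJ
HY → FJ
HY → DV
DV → FO
VJ → DX
DX → LJ
LJ → SI
LJ → QJ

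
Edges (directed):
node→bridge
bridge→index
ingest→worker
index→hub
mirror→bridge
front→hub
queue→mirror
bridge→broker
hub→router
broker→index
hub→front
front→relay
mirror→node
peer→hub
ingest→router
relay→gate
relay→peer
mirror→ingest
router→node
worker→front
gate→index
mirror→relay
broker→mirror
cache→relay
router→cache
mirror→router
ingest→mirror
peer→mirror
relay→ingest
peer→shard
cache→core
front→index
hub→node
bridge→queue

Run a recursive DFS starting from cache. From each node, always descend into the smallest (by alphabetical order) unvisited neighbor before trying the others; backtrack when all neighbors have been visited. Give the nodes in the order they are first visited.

Visit cache
cache → core
cache → relay
relay → gate
gate → index
index → hub
hub → front
hub → node
node → bridge
bridge → broker
broker → mirror
mirror → ingest
ingest → router
ingest → worker
bridge → queue
relay → peer
peer → shard

cache → core → relay → gate → index → hub → front → node → bridge → broker → mirror → ingest → router → worker → queue → peer → shard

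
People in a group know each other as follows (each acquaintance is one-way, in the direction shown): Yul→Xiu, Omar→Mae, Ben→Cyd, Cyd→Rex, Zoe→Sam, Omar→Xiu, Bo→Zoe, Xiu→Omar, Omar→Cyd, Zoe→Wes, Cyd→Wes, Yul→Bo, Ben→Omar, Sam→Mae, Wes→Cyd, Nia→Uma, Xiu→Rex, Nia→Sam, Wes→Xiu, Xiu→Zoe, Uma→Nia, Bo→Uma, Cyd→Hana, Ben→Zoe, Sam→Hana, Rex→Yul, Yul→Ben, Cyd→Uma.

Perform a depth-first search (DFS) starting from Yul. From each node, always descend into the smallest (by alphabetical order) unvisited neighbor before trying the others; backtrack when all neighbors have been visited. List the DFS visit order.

Yul → Ben → Cyd → Hana → Rex → Uma → Nia → Sam → Mae → Wes → Xiu → Omar → Zoe → Bo

Visit Yul
Yul → Ben
Ben → Cyd
Cyd → Hana
Cyd → Rex
Cyd → Uma
Uma → Nia
Nia → Sam
Sam → Mae
Cyd → Wes
Wes → Xiu
Xiu → Omar
Xiu → Zoe
Yul → Bo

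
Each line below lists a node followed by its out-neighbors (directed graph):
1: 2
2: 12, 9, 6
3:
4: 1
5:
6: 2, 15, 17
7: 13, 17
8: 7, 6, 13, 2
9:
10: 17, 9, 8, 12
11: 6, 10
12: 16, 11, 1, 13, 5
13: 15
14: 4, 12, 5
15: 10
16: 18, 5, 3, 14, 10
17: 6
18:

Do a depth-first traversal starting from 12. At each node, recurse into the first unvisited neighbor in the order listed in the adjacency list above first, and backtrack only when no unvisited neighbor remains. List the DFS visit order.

Visit 12
12 → 16
16 → 18
16 → 5
16 → 3
16 → 14
14 → 4
4 → 1
1 → 2
2 → 9
2 → 6
6 → 15
15 → 10
10 → 17
10 → 8
8 → 7
7 → 13
12 → 11

12, 16, 18, 5, 3, 14, 4, 1, 2, 9, 6, 15, 10, 17, 8, 7, 13, 11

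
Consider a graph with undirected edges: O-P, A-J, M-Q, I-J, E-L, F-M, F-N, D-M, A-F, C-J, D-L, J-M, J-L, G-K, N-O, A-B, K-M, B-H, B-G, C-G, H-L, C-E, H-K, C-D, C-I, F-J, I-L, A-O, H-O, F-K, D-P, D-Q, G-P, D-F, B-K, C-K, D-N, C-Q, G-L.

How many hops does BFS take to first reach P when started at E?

3

Level 0: E
Level 1: C, L
Level 2: D, G, H, I, J, K, Q
Level 3: A, B, F, M, N, O, P
P first appears at level 3.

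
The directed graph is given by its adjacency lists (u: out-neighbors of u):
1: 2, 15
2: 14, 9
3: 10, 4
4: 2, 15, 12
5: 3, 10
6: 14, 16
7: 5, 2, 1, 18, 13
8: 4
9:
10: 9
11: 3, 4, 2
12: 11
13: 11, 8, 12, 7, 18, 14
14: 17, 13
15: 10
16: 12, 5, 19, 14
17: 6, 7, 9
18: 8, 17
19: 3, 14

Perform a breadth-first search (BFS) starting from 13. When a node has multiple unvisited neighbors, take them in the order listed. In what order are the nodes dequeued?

13 11 8 12 7 18 14 3 4 2 5 1 17 10 15 9 6 16 19

Visit 13; enqueue 11, 8, 12, 7, 18, 14 → queue [11, 8, 12, 7, 18, 14]
Visit 11; enqueue 3, 4, 2 → queue [8, 12, 7, 18, 14, 3, 4, 2]
Visit 8 → queue [12, 7, 18, 14, 3, 4, 2]
Visit 12 → queue [7, 18, 14, 3, 4, 2]
Visit 7; enqueue 5, 1 → queue [18, 14, 3, 4, 2, 5, 1]
Visit 18; enqueue 17 → queue [14, 3, 4, 2, 5, 1, 17]
Visit 14 → queue [3, 4, 2, 5, 1, 17]
Visit 3; enqueue 10 → queue [4, 2, 5, 1, 17, 10]
Visit 4; enqueue 15 → queue [2, 5, 1, 17, 10, 15]
Visit 2; enqueue 9 → queue [5, 1, 17, 10, 15, 9]
Visit 5 → queue [1, 17, 10, 15, 9]
Visit 1 → queue [17, 10, 15, 9]
Visit 17; enqueue 6 → queue [10, 15, 9, 6]
Visit 10 → queue [15, 9, 6]
Visit 15 → queue [9, 6]
Visit 9 → queue [6]
Visit 6; enqueue 16 → queue [16]
Visit 16; enqueue 19 → queue [19]
Visit 19 → queue []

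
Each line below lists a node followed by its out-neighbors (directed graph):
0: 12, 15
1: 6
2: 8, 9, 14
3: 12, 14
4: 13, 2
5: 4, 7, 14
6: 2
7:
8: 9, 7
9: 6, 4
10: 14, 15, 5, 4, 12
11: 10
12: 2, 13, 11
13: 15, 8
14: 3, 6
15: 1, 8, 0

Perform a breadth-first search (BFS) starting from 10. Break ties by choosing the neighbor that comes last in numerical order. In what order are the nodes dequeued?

10, 15, 14, 12, 5, 4, 8, 1, 0, 6, 3, 13, 11, 2, 7, 9

Visit 10; enqueue 15, 14, 12, 5, 4 → queue [15, 14, 12, 5, 4]
Visit 15; enqueue 8, 1, 0 → queue [14, 12, 5, 4, 8, 1, 0]
Visit 14; enqueue 6, 3 → queue [12, 5, 4, 8, 1, 0, 6, 3]
Visit 12; enqueue 13, 11, 2 → queue [5, 4, 8, 1, 0, 6, 3, 13, 11, 2]
Visit 5; enqueue 7 → queue [4, 8, 1, 0, 6, 3, 13, 11, 2, 7]
Visit 4 → queue [8, 1, 0, 6, 3, 13, 11, 2, 7]
Visit 8; enqueue 9 → queue [1, 0, 6, 3, 13, 11, 2, 7, 9]
Visit 1 → queue [0, 6, 3, 13, 11, 2, 7, 9]
Visit 0 → queue [6, 3, 13, 11, 2, 7, 9]
Visit 6 → queue [3, 13, 11, 2, 7, 9]
Visit 3 → queue [13, 11, 2, 7, 9]
Visit 13 → queue [11, 2, 7, 9]
Visit 11 → queue [2, 7, 9]
Visit 2 → queue [7, 9]
Visit 7 → queue [9]
Visit 9 → queue []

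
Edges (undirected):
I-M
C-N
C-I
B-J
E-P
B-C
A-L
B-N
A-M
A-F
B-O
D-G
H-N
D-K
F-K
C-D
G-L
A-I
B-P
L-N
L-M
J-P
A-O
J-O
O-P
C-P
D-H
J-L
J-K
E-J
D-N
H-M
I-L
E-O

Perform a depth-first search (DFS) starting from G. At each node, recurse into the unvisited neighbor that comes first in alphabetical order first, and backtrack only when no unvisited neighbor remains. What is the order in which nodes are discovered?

G, D, C, B, J, E, O, A, F, K, I, L, M, H, N, P

Visit G
G → D
D → C
C → B
B → J
J → E
E → O
O → A
A → F
F → K
A → I
I → L
L → M
M → H
H → N
O → P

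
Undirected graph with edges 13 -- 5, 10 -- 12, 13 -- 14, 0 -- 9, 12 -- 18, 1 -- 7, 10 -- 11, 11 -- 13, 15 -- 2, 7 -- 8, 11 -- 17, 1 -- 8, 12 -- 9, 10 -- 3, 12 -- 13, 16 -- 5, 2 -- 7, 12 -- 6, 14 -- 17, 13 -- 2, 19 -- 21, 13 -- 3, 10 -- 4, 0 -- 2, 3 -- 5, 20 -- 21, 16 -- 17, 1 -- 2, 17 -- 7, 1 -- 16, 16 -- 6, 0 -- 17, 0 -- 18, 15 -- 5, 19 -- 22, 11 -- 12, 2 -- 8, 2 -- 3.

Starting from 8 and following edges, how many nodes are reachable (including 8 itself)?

19

BFS from 8 visits: 8, 1, 2, 7, 16, 0, 3, 13, 15, 17, 5, 6, 9, 18, 10, 11, 12, 14, 4
Reachable nodes: 19 of 23 total.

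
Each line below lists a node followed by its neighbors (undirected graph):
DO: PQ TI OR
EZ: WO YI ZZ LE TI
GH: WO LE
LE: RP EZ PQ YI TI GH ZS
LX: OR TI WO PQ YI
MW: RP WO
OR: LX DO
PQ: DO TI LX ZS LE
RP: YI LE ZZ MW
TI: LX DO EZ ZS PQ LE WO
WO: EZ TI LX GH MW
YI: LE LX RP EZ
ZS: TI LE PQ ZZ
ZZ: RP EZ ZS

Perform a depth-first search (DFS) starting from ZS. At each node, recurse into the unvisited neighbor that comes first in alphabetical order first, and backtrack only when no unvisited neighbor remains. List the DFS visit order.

ZS, LE, EZ, TI, DO, OR, LX, PQ, WO, GH, MW, RP, YI, ZZ

Visit ZS
ZS → LE
LE → EZ
EZ → TI
TI → DO
DO → OR
OR → LX
LX → PQ
LX → WO
WO → GH
WO → MW
MW → RP
RP → YI
RP → ZZ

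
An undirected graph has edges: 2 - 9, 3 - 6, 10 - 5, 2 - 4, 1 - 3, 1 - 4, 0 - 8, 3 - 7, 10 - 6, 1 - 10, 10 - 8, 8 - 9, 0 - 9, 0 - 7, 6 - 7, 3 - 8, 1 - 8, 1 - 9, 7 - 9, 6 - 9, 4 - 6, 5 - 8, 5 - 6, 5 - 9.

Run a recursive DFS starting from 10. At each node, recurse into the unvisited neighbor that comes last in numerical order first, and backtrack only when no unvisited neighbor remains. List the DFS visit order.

10 → 8 → 9 → 7 → 6 → 5 → 4 → 2 → 1 → 3 → 0

Visit 10
10 → 8
8 → 9
9 → 7
7 → 6
6 → 5
6 → 4
4 → 2
4 → 1
1 → 3
7 → 0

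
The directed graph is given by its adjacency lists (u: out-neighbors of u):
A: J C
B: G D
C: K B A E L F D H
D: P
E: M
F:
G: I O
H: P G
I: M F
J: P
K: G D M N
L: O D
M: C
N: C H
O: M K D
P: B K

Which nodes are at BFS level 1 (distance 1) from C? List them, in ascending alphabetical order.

Level 0: C
Level 1: A, B, D, E, F, H, K, L
Level 2: G, J, M, N, O, P
Level 3: I

A, B, D, E, F, H, K, L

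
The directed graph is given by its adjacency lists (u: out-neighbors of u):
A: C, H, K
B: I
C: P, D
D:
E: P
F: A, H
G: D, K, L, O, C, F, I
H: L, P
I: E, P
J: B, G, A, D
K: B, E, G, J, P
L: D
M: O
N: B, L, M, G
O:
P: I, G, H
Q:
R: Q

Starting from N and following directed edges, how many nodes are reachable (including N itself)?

16

BFS from N visits: N, B, L, M, G, I, D, O, K, C, F, E, P, J, A, H
Reachable nodes: 16 of 18 total.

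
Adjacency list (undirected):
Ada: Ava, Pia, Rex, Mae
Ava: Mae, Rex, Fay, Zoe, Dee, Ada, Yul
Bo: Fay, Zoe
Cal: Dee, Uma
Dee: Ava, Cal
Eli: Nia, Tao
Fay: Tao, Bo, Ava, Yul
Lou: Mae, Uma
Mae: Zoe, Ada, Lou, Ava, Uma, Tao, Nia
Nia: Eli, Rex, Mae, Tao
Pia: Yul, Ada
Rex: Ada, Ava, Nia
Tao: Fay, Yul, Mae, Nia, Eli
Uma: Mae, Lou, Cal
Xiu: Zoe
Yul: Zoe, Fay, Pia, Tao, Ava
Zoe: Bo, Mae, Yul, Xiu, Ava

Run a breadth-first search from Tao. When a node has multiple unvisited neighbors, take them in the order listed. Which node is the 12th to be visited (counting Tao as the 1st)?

Visit Tao; enqueue Fay, Yul, Mae, Nia, Eli → queue [Fay, Yul, Mae, Nia, Eli]
Visit Fay; enqueue Bo, Ava → queue [Yul, Mae, Nia, Eli, Bo, Ava]
Visit Yul; enqueue Zoe, Pia → queue [Mae, Nia, Eli, Bo, Ava, Zoe, Pia]
Visit Mae; enqueue Ada, Lou, Uma → queue [Nia, Eli, Bo, Ava, Zoe, Pia, Ada, Lou, Uma]
Visit Nia; enqueue Rex → queue [Eli, Bo, Ava, Zoe, Pia, Ada, Lou, Uma, Rex]
Visit Eli → queue [Bo, Ava, Zoe, Pia, Ada, Lou, Uma, Rex]
Visit Bo → queue [Ava, Zoe, Pia, Ada, Lou, Uma, Rex]
Visit Ava; enqueue Dee → queue [Zoe, Pia, Ada, Lou, Uma, Rex, Dee]
Visit Zoe; enqueue Xiu → queue [Pia, Ada, Lou, Uma, Rex, Dee, Xiu]
Visit Pia → queue [Ada, Lou, Uma, Rex, Dee, Xiu]
Visit Ada → queue [Lou, Uma, Rex, Dee, Xiu]
Visit Lou → queue [Uma, Rex, Dee, Xiu]
Visit Uma; enqueue Cal → queue [Rex, Dee, Xiu, Cal]
Visit Rex → queue [Dee, Xiu, Cal]
Visit Dee → queue [Xiu, Cal]
Visit Xiu → queue [Cal]
Visit Cal → queue []

Visit order: Tao, Fay, Yul, Mae, Nia, Eli, Bo, Ava, Zoe, Pia, Ada, Lou, Uma, Rex, Dee, Xiu, Cal

Lou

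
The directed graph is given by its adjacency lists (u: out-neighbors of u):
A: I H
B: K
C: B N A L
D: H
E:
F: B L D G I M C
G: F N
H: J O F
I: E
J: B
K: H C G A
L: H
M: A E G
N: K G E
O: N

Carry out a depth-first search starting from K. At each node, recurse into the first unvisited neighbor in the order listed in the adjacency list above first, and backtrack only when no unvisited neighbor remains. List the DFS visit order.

K H J B O N G F L D I E M A C

Visit K
K → H
H → J
J → B
H → O
O → N
N → G
G → F
F → L
F → D
F → I
I → E
F → M
M → A
F → C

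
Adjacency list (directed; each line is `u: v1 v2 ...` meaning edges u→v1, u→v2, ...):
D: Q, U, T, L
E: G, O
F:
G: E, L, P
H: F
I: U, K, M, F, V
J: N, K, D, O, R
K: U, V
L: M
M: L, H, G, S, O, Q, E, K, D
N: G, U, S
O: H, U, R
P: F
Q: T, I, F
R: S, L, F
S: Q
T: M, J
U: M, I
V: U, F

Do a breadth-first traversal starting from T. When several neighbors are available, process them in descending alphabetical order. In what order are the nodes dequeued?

T, M, J, S, Q, O, L, K, H, G, E, D, R, N, I, F, U, V, P

Visit T; enqueue M, J → queue [M, J]
Visit M; enqueue S, Q, O, L, K, H, G, E, D → queue [J, S, Q, O, L, K, H, G, E, D]
Visit J; enqueue R, N → queue [S, Q, O, L, K, H, G, E, D, R, N]
Visit S → queue [Q, O, L, K, H, G, E, D, R, N]
Visit Q; enqueue I, F → queue [O, L, K, H, G, E, D, R, N, I, F]
Visit O; enqueue U → queue [L, K, H, G, E, D, R, N, I, F, U]
Visit L → queue [K, H, G, E, D, R, N, I, F, U]
Visit K; enqueue V → queue [H, G, E, D, R, N, I, F, U, V]
Visit H → queue [G, E, D, R, N, I, F, U, V]
Visit G; enqueue P → queue [E, D, R, N, I, F, U, V, P]
Visit E → queue [D, R, N, I, F, U, V, P]
Visit D → queue [R, N, I, F, U, V, P]
Visit R → queue [N, I, F, U, V, P]
Visit N → queue [I, F, U, V, P]
Visit I → queue [F, U, V, P]
Visit F → queue [U, V, P]
Visit U → queue [V, P]
Visit V → queue [P]
Visit P → queue []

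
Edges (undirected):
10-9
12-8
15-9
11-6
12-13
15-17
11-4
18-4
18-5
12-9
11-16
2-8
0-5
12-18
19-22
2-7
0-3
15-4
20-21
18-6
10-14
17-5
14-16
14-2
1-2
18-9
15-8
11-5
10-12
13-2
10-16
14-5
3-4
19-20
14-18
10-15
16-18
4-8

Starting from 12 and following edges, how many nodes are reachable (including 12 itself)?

BFS from 12 visits: 12, 18, 13, 10, 9, 8, 16, 14, 6, 5, 4, 2, 15, 11, 17, 0, 3, 7, 1
Reachable nodes: 19 of 23 total.

19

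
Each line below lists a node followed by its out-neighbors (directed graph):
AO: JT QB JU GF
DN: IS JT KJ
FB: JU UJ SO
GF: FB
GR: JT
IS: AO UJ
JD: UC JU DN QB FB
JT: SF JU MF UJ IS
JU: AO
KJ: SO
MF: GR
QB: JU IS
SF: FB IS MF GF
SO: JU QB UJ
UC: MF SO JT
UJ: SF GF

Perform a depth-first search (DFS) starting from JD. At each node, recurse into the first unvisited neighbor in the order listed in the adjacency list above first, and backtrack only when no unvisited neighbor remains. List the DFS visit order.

JD, UC, MF, GR, JT, SF, FB, JU, AO, QB, IS, UJ, GF, SO, DN, KJ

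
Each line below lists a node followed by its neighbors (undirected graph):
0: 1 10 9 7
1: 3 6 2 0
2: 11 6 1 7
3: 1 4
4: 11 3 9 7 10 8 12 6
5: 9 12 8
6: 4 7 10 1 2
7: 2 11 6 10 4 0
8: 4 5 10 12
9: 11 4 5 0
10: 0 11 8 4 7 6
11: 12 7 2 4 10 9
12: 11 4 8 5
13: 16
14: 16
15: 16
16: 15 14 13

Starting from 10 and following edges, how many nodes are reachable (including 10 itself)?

BFS from 10 visits: 10, 11, 8, 7, 6, 4, 0, 12, 9, 2, 5, 1, 3
Reachable nodes: 13 of 17 total.

13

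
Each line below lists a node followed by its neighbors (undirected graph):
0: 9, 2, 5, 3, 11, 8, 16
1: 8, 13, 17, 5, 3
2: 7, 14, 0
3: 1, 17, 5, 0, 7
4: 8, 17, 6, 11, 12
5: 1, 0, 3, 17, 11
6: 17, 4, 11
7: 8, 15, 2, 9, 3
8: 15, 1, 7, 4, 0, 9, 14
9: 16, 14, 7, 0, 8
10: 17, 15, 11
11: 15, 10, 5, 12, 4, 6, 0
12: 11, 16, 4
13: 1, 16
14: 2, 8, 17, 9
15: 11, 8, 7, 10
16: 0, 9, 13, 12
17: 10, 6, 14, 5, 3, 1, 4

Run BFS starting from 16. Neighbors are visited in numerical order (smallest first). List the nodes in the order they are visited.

Visit 16; enqueue 0, 9, 12, 13 → queue [0, 9, 12, 13]
Visit 0; enqueue 2, 3, 5, 8, 11 → queue [9, 12, 13, 2, 3, 5, 8, 11]
Visit 9; enqueue 7, 14 → queue [12, 13, 2, 3, 5, 8, 11, 7, 14]
Visit 12; enqueue 4 → queue [13, 2, 3, 5, 8, 11, 7, 14, 4]
Visit 13; enqueue 1 → queue [2, 3, 5, 8, 11, 7, 14, 4, 1]
Visit 2 → queue [3, 5, 8, 11, 7, 14, 4, 1]
Visit 3; enqueue 17 → queue [5, 8, 11, 7, 14, 4, 1, 17]
Visit 5 → queue [8, 11, 7, 14, 4, 1, 17]
Visit 8; enqueue 15 → queue [11, 7, 14, 4, 1, 17, 15]
Visit 11; enqueue 6, 10 → queue [7, 14, 4, 1, 17, 15, 6, 10]
Visit 7 → queue [14, 4, 1, 17, 15, 6, 10]
Visit 14 → queue [4, 1, 17, 15, 6, 10]
Visit 4 → queue [1, 17, 15, 6, 10]
Visit 1 → queue [17, 15, 6, 10]
Visit 17 → queue [15, 6, 10]
Visit 15 → queue [6, 10]
Visit 6 → queue [10]
Visit 10 → queue []

16, 0, 9, 12, 13, 2, 3, 5, 8, 11, 7, 14, 4, 1, 17, 15, 6, 10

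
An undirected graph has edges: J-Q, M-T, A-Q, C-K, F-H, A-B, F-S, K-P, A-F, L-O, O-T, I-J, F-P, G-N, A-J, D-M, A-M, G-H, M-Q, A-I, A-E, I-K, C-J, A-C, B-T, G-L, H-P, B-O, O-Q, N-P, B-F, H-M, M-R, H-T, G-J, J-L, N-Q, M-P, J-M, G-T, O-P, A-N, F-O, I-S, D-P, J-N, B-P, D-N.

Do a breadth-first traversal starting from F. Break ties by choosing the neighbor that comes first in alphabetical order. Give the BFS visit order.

Visit F; enqueue A, B, H, O, P, S → queue [A, B, H, O, P, S]
Visit A; enqueue C, E, I, J, M, N, Q → queue [B, H, O, P, S, C, E, I, J, M, N, Q]
Visit B; enqueue T → queue [H, O, P, S, C, E, I, J, M, N, Q, T]
Visit H; enqueue G → queue [O, P, S, C, E, I, J, M, N, Q, T, G]
Visit O; enqueue L → queue [P, S, C, E, I, J, M, N, Q, T, G, L]
Visit P; enqueue D, K → queue [S, C, E, I, J, M, N, Q, T, G, L, D, K]
Visit S → queue [C, E, I, J, M, N, Q, T, G, L, D, K]
Visit C → queue [E, I, J, M, N, Q, T, G, L, D, K]
Visit E → queue [I, J, M, N, Q, T, G, L, D, K]
Visit I → queue [J, M, N, Q, T, G, L, D, K]
Visit J → queue [M, N, Q, T, G, L, D, K]
Visit M; enqueue R → queue [N, Q, T, G, L, D, K, R]
Visit N → queue [Q, T, G, L, D, K, R]
Visit Q → queue [T, G, L, D, K, R]
Visit T → queue [G, L, D, K, R]
Visit G → queue [L, D, K, R]
Visit L → queue [D, K, R]
Visit D → queue [K, R]
Visit K → queue [R]
Visit R → queue []

F, A, B, H, O, P, S, C, E, I, J, M, N, Q, T, G, L, D, K, R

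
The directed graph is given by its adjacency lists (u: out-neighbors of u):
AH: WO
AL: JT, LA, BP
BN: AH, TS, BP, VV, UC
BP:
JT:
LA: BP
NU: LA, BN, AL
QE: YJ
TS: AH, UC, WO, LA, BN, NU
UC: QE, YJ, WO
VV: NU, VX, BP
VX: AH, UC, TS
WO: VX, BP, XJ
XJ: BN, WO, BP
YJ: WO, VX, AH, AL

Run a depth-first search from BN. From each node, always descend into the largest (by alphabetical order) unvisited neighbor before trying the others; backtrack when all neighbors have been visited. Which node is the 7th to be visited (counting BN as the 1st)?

Visit BN
BN → VV
VV → VX
VX → UC
UC → YJ
YJ → WO
WO → XJ
XJ → BP
YJ → AL
AL → LA
AL → JT
YJ → AH
UC → QE
VX → TS
TS → NU

Visit order: BN, VV, VX, UC, YJ, WO, XJ, BP, AL, LA, JT, AH, QE, TS, NU

XJ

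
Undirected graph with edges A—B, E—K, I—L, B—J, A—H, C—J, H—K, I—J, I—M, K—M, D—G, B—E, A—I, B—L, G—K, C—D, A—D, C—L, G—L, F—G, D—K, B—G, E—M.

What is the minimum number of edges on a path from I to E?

2

Level 0: I
Level 1: A, J, L, M
Level 2: B, C, D, E, G, H, K
Level 3: F
E first appears at level 2.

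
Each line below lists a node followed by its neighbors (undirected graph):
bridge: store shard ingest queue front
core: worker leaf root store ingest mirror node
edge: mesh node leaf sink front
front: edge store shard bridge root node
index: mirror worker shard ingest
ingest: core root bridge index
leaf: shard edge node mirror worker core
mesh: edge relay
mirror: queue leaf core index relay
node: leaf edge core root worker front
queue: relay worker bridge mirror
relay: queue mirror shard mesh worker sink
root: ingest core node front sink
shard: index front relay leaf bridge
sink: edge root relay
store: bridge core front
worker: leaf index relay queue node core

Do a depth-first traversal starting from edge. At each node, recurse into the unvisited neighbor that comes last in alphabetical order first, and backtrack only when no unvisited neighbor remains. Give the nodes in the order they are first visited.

edge → sink → root → node → worker → relay → shard → leaf → mirror → queue → bridge → store → front → core → ingest → index → mesh

Visit edge
edge → sink
sink → root
root → node
node → worker
worker → relay
relay → shard
shard → leaf
leaf → mirror
mirror → queue
queue → bridge
bridge → store
store → front
store → core
core → ingest
ingest → index
relay → mesh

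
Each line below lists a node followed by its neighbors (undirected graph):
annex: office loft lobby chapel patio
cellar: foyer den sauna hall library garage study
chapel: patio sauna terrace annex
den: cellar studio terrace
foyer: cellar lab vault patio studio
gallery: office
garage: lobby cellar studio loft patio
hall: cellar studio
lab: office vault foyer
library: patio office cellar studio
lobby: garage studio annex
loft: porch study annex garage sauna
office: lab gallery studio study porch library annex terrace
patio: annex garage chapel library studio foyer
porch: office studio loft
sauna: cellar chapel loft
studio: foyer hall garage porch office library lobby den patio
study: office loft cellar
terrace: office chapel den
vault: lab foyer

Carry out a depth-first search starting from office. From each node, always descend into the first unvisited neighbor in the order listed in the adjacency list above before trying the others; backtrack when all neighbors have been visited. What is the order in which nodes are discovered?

Visit office
office → lab
lab → vault
vault → foyer
foyer → cellar
cellar → den
den → studio
studio → hall
studio → garage
garage → lobby
lobby → annex
annex → loft
loft → porch
loft → study
loft → sauna
sauna → chapel
chapel → patio
patio → library
chapel → terrace
office → gallery

office -> lab -> vault -> foyer -> cellar -> den -> studio -> hall -> garage -> lobby -> annex -> loft -> porch -> study -> sauna -> chapel -> patio -> library -> terrace -> gallery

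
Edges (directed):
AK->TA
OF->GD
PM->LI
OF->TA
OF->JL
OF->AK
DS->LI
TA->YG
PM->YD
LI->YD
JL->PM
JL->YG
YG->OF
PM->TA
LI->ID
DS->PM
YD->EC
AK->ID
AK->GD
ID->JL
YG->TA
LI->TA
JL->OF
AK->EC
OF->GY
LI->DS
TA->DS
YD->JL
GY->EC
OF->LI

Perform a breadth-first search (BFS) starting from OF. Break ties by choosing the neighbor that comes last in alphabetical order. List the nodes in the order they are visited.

Visit OF; enqueue TA, LI, JL, GY, GD, AK → queue [TA, LI, JL, GY, GD, AK]
Visit TA; enqueue YG, DS → queue [LI, JL, GY, GD, AK, YG, DS]
Visit LI; enqueue YD, ID → queue [JL, GY, GD, AK, YG, DS, YD, ID]
Visit JL; enqueue PM → queue [GY, GD, AK, YG, DS, YD, ID, PM]
Visit GY; enqueue EC → queue [GD, AK, YG, DS, YD, ID, PM, EC]
Visit GD → queue [AK, YG, DS, YD, ID, PM, EC]
Visit AK → queue [YG, DS, YD, ID, PM, EC]
Visit YG → queue [DS, YD, ID, PM, EC]
Visit DS → queue [YD, ID, PM, EC]
Visit YD → queue [ID, PM, EC]
Visit ID → queue [PM, EC]
Visit PM → queue [EC]
Visit EC → queue []

OF -> TA -> LI -> JL -> GY -> GD -> AK -> YG -> DS -> YD -> ID -> PM -> EC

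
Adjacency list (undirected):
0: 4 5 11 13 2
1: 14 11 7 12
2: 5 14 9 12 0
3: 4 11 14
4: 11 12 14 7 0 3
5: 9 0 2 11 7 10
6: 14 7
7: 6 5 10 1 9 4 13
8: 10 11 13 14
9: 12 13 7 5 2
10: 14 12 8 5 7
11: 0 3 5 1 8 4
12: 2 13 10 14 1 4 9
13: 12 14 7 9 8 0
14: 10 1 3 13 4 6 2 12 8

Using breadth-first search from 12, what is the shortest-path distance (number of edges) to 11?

2

Level 0: 12
Level 1: 1, 2, 4, 9, 10, 13, 14
Level 2: 0, 3, 5, 6, 7, 8, 11
11 first appears at level 2.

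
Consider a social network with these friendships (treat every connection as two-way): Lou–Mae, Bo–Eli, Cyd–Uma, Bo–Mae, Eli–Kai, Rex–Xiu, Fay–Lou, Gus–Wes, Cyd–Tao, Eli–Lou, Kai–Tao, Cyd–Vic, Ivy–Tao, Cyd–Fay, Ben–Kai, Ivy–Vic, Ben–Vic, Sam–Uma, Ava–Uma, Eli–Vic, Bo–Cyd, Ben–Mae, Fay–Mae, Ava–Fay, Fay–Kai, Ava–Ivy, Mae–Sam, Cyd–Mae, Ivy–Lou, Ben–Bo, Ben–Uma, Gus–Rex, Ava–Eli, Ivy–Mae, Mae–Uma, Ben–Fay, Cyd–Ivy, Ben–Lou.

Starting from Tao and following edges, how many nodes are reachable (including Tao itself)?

14

BFS from Tao visits: Tao, Cyd, Ivy, Kai, Bo, Fay, Mae, Uma, Vic, Ava, Lou, Ben, Eli, Sam
Reachable nodes: 14 of 18 total.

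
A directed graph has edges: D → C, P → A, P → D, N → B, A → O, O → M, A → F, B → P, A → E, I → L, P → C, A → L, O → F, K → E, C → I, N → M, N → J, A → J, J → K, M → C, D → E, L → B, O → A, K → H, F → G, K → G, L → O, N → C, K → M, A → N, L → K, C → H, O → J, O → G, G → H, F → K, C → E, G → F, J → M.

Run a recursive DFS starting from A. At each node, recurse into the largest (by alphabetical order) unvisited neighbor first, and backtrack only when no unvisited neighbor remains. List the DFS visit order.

Visit A
A → O
O → M
M → C
C → I
I → L
L → K
K → H
K → G
G → F
K → E
L → B
B → P
P → D
O → J
A → N

A -> O -> M -> C -> I -> L -> K -> H -> G -> F -> E -> B -> P -> D -> J -> N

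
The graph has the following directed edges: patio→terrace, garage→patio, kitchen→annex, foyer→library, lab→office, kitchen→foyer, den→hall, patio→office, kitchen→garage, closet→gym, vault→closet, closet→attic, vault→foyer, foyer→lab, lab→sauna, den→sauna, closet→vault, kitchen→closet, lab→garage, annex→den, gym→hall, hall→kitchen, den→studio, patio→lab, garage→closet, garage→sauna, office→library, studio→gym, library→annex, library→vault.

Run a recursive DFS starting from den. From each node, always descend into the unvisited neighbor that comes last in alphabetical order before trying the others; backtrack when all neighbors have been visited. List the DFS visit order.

den studio gym hall kitchen garage sauna patio terrace office library vault foyer lab closet attic annex

Visit den
den → studio
studio → gym
gym → hall
hall → kitchen
kitchen → garage
garage → sauna
garage → patio
patio → terrace
patio → office
office → library
library → vault
vault → foyer
foyer → lab
vault → closet
closet → attic
library → annex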